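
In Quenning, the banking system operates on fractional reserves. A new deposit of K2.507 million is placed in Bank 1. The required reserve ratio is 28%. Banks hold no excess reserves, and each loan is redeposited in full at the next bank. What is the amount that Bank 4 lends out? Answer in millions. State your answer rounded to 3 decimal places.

Each bank lends a fraction (1 − rr) = 0.7200 of the deposit it receives, so Bank 4 receives 2.507·0.7200^3 and lends 2.507·0.7200^4 ≈ 0.6737 million.

K0.674 million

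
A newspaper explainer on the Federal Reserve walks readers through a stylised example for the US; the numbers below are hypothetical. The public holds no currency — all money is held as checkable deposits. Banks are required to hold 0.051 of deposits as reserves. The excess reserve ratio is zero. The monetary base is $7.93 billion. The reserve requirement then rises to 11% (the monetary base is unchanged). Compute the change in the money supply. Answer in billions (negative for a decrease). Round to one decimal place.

Initially m₁ = 1 / (0.051) ≈ 19.6078, so M₁ = 19.6078 × 7.93 ≈ 155.4899 billion.
After the change m₂ = 1 / (0.11) ≈ 9.0909, so M₂ = 9.0909 × 7.93 ≈ 72.0908 billion.
ΔM = M₂ − M₁ = 72.0908 − 155.4899 = -83.3991 billion.

-83.4 billion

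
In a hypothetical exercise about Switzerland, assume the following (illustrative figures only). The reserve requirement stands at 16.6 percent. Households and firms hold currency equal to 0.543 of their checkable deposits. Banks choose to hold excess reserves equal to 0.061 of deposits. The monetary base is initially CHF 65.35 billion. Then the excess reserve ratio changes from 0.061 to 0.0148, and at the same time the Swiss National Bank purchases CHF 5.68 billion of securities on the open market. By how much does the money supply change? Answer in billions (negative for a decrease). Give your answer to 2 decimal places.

Before: m₁ = (1 + 0.543) / (0.166 + 0.061 + 0.543) ≈ 2.00390, MB₁ = 65.35, so M₁ = 2.00390 × 65.35 ≈ 130.9549 billion.
After: m₂ = (1 + 0.543) / (0.166 + 0.0148 + 0.543) ≈ 2.13180, MB₂ = 65.35 + 5.68 = 71.03, so M₂ = 2.13180 × 71.03 ≈ 151.4218 billion.
ΔM = M₂ − M₁ = 151.4218 − 130.9549 = 20.4669 billion.

CHF 20.47 billion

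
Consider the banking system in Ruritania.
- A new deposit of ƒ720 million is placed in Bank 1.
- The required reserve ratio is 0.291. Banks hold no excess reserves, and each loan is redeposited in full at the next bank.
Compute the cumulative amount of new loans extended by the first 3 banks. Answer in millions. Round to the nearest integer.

ƒ1129 million

Bank i lends (1 − rr)^i of the original deposit: Bank 1 lends 720·0.7090 = 510.4800, Bank 2 lends 720·0.7090² ≈ 361.9303, and so on.
Summing a geometric series: total = 720·[0.7090·(1 − 0.7090^3) / (1 − 0.7090)] ≈ 1129.0189 million.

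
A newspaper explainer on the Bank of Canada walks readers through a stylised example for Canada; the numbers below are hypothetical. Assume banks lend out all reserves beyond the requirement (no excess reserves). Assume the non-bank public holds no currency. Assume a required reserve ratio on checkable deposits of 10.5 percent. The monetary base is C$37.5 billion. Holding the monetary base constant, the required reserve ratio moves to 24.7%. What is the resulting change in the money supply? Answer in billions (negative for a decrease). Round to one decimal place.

-205.3 billion

Initially m₁ = 1 / (0.105) ≈ 9.5238, so M₁ = 9.5238 × 37.5 = 357.1425 billion.
After the change m₂ = 1 / (0.247) ≈ 4.0486, so M₂ = 4.0486 × 37.5 = 151.8225 billion.
ΔM = M₂ − M₁ = 151.8225 − 357.1425 = -205.32 billion.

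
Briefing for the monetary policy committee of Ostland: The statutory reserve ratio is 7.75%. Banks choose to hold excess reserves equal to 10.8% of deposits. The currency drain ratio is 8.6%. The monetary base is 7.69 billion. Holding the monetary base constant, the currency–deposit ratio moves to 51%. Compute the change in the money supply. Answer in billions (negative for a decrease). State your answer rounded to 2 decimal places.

-14.06 billion

Initially m₁ = (1 + 0.086) / (0.0775 + 0.108 + 0.086) = 4, so M₁ = 4 × 7.69 = 30.76 billion.
After the change m₂ = (1 + 0.51) / (0.0775 + 0.108 + 0.51) ≈ 2.1711, so M₂ = 2.1711 × 7.69 ≈ 16.6958 billion.
ΔM = M₂ − M₁ = 16.6958 − 30.76 = -14.0642 billion.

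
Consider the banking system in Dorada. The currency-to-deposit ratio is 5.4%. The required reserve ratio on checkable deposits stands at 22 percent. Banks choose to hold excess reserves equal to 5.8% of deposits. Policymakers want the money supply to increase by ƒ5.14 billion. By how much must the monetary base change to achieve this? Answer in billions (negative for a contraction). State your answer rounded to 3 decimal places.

The money multiplier is m = (1 + c) / (rr + e + c) = (1 + 0.054) / (0.22 + 0.058 + 0.054) ≈ 3.17470.
ΔMB = ΔM / m = (+5.14) / 3.17470 ≈ 1.6191 billion.

ƒ1.619 billion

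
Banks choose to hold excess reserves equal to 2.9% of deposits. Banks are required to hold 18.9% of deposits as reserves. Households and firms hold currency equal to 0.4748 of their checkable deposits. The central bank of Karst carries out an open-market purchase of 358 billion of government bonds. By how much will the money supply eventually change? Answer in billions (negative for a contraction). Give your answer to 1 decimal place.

762.1 billion

The money multiplier is m = (1 + c) / (rr + e + c) = (1 + 0.4748) / (0.189 + 0.029 + 0.4748) ≈ 2.12875.
The purchase adds 358 billion of base, so ΔM = m × ΔMB = 2.12875 × (+358) = 762.0925 billion.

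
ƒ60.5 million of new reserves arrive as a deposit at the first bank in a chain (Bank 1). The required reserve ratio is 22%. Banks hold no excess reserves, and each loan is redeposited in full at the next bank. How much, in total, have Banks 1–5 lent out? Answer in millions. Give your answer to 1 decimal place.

ƒ152.6 million

Bank i lends (1 − rr)^i of the original deposit: Bank 1 lends 60.5·0.7800 = 47.1900, Bank 2 lends 60.5·0.7800² = 36.8082, and so on.
Summing a geometric series: total = 60.5·[0.7800·(1 − 0.7800^5) / (1 − 0.7800)] ≈ 152.5701 million.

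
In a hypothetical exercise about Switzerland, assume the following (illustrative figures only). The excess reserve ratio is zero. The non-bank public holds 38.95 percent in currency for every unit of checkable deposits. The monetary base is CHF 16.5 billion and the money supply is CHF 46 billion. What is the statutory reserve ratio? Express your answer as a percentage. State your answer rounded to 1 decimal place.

10.9%

Using m = M/MB = 46/16.5 ≈ 2.787879. Since m = (1 + c)/(c + rr + e), the denominator satisfies c + rr + e = (1 + c)/m = (1 + 0.3895) / 2.787879 ≈ 0.498408.
With c = 0.3895 and e = 0, the statutory reserve ratio is 0.498408 − 0.3895 − 0 = 0.108908.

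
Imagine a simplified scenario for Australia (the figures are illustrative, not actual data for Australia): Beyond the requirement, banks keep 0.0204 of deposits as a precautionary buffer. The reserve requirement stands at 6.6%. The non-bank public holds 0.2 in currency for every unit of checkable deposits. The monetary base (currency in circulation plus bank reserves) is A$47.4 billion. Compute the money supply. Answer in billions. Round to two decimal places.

The money multiplier is m = (1 + c) / (rr + e + c) = (1 + 0.2) / (0.066 + 0.0204 + 0.2) ≈ 4.18994.
So M = m × MB = 4.18994 × 47.4 ≈ 198.6032 billion.

A$198.60 billion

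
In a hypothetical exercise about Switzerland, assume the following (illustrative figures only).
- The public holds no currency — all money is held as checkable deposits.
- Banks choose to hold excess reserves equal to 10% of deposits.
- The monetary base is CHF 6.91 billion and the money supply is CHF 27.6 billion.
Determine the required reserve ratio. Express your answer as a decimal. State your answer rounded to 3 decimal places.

Using m = M/MB = 27.6/6.91 ≈ 3.994211. Since m = (1 + c)/(c + rr + e), the denominator satisfies c + rr + e = (1 + c)/m = (1 + 0) / 3.994211 ≈ 0.250362.
With c = 0 and e = 0.1, the required reserve ratio is 0.250362 − 0 − 0.1 = 0.150362.

0.150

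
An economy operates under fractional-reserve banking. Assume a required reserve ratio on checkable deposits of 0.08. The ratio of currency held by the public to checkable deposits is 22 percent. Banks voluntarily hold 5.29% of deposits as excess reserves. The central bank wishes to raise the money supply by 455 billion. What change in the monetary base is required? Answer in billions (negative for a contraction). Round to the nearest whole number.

132 billion

The money multiplier is m = (1 + c) / (rr + e + c) = (1 + 0.22) / (0.08 + 0.0529 + 0.22) ≈ 3.4571.
ΔMB = ΔM / m = (+455) / 3.4571 ≈ 131.6132 billion.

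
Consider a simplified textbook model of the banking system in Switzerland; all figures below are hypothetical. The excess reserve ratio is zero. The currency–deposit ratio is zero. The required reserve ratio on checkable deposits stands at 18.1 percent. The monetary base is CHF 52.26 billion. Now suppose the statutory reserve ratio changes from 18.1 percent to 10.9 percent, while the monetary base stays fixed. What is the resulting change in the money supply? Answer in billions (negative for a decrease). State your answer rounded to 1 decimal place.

CHF 190.7 billion

Initially m₁ = 1 / (0.181) ≈ 5.5249, so M₁ = 5.5249 × 52.26 ≈ 288.7313 billion.
After the change m₂ = 1 / (0.109) ≈ 9.1743, so M₂ = 9.1743 × 52.26 ≈ 479.4489 billion.
ΔM = M₂ − M₁ = 479.4489 − 288.7313 = 190.7176 billion.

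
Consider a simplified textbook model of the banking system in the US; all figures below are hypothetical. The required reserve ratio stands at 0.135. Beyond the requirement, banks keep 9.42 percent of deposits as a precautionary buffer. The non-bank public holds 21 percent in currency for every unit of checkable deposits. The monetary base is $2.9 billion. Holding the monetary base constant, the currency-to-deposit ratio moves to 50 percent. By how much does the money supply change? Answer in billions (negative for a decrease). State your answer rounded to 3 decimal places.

-2.024 billion

Initially m₁ = (1 + 0.21) / (0.135 + 0.0942 + 0.21) ≈ 2.75501, so M₁ = 2.75501 × 2.9 ≈ 7.9895 billion.
After the change m₂ = (1 + 0.5) / (0.135 + 0.0942 + 0.5) ≈ 2.05705, so M₂ = 2.05705 × 2.9 ≈ 5.9654 billion.
ΔM = M₂ − M₁ = 5.9654 − 7.9895 = -2.0241 billion.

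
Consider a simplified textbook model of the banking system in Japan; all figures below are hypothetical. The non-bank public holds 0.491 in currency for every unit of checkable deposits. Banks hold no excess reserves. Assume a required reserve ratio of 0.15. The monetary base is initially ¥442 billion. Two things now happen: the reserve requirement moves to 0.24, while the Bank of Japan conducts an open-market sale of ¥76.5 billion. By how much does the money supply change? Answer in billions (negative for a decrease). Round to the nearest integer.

Before: m₁ = (1 + 0.491) / (0.15 + 0.491) ≈ 2.3261, MB₁ = 442, so M₁ = 2.3261 × 442 = 1028.1362 billion.
After: m₂ = (1 + 0.491) / (0.24 + 0.491) ≈ 2.0397, MB₂ = 442 − 76.5 = 365.5, so M₂ = 2.0397 × 365.5 ≈ 745.5103 billion.
ΔM = M₂ − M₁ = 745.5103 − 1028.1362 = -282.6259 billion.

-283 billion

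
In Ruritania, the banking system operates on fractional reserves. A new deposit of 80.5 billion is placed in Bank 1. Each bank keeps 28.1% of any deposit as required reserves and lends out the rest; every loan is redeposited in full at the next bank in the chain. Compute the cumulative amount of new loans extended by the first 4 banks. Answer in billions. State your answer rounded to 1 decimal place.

150.9 billion

Bank i lends (1 − rr)^i of the original deposit: Bank 1 lends 80.5·0.7190 = 57.8795, Bank 2 lends 80.5·0.7190² ≈ 41.6154, and so on.
Summing a geometric series: total = 80.5·[0.7190·(1 − 0.7190^4) / (1 − 0.7190)] ≈ 150.9298 billion.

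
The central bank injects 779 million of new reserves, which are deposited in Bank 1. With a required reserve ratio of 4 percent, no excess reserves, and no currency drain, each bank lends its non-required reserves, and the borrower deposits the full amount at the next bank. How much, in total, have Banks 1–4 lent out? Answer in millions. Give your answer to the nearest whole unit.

2817 million

Bank i lends (1 − rr)^i of the original deposit: Bank 1 lends 779·0.9600 = 747.8400, Bank 2 lends 779·0.9600² = 717.9264, and so on.
Summing a geometric series: total = 779·[0.9600·(1 − 0.9600^4) / (1 − 0.9600)] ≈ 2816.6167 million.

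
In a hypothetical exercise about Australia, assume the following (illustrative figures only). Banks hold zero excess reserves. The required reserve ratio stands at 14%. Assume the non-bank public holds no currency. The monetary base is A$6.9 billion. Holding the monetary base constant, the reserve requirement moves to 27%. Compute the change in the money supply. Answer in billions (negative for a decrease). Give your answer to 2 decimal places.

Initially m₁ = 1 / (0.14) ≈ 7.1429, so M₁ = 7.1429 × 6.9 ≈ 49.286 billion.
After the change m₂ = 1 / (0.27) ≈ 3.7037, so M₂ = 3.7037 × 6.9 ≈ 25.5555 billion.
ΔM = M₂ − M₁ = 25.5555 − 49.286 = -23.7305 billion.

-23.73 billion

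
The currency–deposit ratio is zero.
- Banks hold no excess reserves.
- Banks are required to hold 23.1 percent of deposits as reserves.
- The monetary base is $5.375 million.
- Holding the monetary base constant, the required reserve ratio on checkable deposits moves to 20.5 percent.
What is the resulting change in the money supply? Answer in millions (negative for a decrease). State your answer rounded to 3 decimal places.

Initially m₁ = 1 / (0.231) ≈ 4.32900, so M₁ = 4.32900 × 5.375 ≈ 23.2684 million.
After the change m₂ = 1 / (0.205) ≈ 4.87805, so M₂ = 4.87805 × 5.375 ≈ 26.2195 million.
ΔM = M₂ − M₁ = 26.2195 − 23.2684 = 2.9511 million.

$2.951 million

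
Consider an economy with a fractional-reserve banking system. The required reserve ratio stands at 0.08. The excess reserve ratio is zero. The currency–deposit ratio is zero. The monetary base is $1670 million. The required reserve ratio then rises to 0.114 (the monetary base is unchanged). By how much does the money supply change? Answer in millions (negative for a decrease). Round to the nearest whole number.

Initially m₁ = 1 / (0.08) = 12.5, so M₁ = 12.5 × 1670 = 20875 million.
After the change m₂ = 1 / (0.114) ≈ 8.77193, so M₂ = 8.77193 × 1670 = 14649.1231 million.
ΔM = M₂ − M₁ = 14649.1231 − 20875 = -6225.8769 million.

-6226 million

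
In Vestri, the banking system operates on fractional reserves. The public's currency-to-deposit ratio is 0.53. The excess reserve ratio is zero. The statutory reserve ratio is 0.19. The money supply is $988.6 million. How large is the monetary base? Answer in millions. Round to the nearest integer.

$465 million

The money multiplier is m = (1 + c) / (rr + c) = (1 + 0.53) / (0.19 + 0.53) = 2.1250.
MB = M / m = 988.6 / 2.1250 ≈ 465.2235 million.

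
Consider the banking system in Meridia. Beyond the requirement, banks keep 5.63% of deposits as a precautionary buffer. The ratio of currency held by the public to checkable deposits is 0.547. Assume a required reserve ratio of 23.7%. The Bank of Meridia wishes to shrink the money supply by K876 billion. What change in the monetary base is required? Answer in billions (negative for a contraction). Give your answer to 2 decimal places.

-475.83 billion

The money multiplier is m = (1 + c) / (rr + e + c) = (1 + 0.547) / (0.237 + 0.0563 + 0.547) ≈ 1.841009.
ΔMB = ΔM / m = (−876) / 1.841009 ≈ -475.826 billion.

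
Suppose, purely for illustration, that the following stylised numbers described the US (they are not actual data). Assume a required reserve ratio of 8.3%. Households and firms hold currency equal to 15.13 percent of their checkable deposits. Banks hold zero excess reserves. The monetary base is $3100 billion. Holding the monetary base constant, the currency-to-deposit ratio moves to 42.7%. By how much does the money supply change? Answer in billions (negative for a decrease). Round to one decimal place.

Initially m₁ = (1 + 0.1513) / (0.083 + 0.1513) ≈ 4.913786, so M₁ = 4.913786 × 3100 = 15232.7366 billion.
After the change m₂ = (1 + 0.427) / (0.083 + 0.427) ≈ 2.798039, so M₂ = 2.798039 × 3100 = 8673.9209 billion.
ΔM = M₂ − M₁ = 8673.9209 − 15232.7366 = -6558.8157 billion.

-6558.8 billion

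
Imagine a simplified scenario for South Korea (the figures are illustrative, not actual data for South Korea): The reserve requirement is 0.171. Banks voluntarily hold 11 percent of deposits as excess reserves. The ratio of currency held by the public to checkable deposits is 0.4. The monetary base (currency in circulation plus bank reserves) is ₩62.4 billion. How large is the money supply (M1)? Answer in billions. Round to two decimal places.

₩128.28 billion

The money multiplier is m = (1 + c) / (rr + e + c) = (1 + 0.4) / (0.171 + 0.11 + 0.4) ≈ 2.05580.
So M = m × MB = 2.05580 × 62.4 ≈ 128.2819 billion.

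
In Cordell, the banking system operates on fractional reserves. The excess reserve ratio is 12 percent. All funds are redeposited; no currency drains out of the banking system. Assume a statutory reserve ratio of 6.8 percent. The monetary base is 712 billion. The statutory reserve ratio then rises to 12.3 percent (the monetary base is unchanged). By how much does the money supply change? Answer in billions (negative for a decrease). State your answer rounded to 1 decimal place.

-857.2 billion

Initially m₁ = 1 / (0.068 + 0.12) ≈ 5.31915, so M₁ = 5.31915 × 712 = 3787.2348 billion.
After the change m₂ = 1 / (0.123 + 0.12) ≈ 4.11523, so M₂ = 4.11523 × 712 ≈ 2930.0438 billion.
ΔM = M₂ − M₁ = 2930.0438 − 3787.2348 = -857.191 billion.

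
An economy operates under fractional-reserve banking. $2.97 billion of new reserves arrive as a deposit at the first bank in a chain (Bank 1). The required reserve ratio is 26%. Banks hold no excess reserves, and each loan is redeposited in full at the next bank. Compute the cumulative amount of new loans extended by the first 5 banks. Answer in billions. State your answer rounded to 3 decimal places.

Bank i lends (1 − rr)^i of the original deposit: Bank 1 lends 2.97·0.7400 = 2.1978, Bank 2 lends 2.97·0.7400² ≈ 1.6264, and so on.
Summing a geometric series: total = 2.97·[0.7400·(1 − 0.7400^5) / (1 − 0.7400)] ≈ 6.5773 billion.

$6.577 billion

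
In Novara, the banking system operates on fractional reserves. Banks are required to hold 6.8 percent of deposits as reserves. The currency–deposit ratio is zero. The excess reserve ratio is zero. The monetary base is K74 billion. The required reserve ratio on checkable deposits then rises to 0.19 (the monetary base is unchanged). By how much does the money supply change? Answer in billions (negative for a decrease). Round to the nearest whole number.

Initially m₁ = 1 / (0.068) ≈ 14.7059, so M₁ = 14.7059 × 74 = 1088.2366 billion.
After the change m₂ = 1 / (0.19) ≈ 5.2632, so M₂ = 5.2632 × 74 = 389.4768 billion.
ΔM = M₂ − M₁ = 389.4768 − 1088.2366 = -698.7598 billion.

-699 billion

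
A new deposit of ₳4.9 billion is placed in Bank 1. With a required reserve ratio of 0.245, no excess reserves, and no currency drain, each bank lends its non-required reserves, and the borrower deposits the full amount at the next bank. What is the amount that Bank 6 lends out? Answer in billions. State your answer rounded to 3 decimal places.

Each bank lends a fraction (1 − rr) = 0.7550 of the deposit it receives, so Bank 6 receives 4.9·0.7550^5 and lends 4.9·0.7550^6 ≈ 0.9076 billion.

₳0.908 billion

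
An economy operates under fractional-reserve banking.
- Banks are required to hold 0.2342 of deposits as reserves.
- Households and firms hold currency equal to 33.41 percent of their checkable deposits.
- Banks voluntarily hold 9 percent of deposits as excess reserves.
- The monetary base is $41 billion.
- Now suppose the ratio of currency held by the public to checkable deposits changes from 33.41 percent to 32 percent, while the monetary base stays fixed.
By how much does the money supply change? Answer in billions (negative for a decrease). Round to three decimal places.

$0.921 billion

Initially m₁ = (1 + 0.3341) / (0.2342 + 0.09 + 0.3341) ≈ 2.026584, so M₁ = 2.026584 × 41 ≈ 83.0899 billion.
After the change m₂ = (1 + 0.32) / (0.2342 + 0.09 + 0.32) ≈ 2.049053, so M₂ = 2.049053 × 41 ≈ 84.0112 billion.
ΔM = M₂ − M₁ = 84.0112 − 83.0899 = 0.9213 billion.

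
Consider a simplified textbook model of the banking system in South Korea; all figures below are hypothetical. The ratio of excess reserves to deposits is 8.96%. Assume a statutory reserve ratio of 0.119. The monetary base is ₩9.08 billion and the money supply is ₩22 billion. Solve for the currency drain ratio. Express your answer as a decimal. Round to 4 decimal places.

0.3476

Using m = M/MB = 22/9.08 ≈ 2.422907. From m = (1 + c)/(c + rr + e), rearranging gives 1 + c = m·(c + rr + e), so c·(1 − m) = m·(rr + e) − 1.
Hence c = [m·(rr + e) − 1]/(1 − m) = [2.422907 × (0.119 + 0.0896) − 1] / (1 − 2.422907) ≈ 0.347585.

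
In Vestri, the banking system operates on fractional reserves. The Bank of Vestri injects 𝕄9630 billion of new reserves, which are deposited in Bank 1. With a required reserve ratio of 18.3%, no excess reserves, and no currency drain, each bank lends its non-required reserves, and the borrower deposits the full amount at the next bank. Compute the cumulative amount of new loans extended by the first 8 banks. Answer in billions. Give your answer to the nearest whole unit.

𝕄34459 billion

Bank i lends (1 − rr)^i of the original deposit: Bank 1 lends 9630·0.8170 = 7867.7100, Bank 2 lends 9630·0.8170² ≈ 6427.9191, and so on.
Summing a geometric series: total = 9630·[0.8170·(1 − 0.8170^8) / (1 − 0.8170)] ≈ 34458.5368 billion.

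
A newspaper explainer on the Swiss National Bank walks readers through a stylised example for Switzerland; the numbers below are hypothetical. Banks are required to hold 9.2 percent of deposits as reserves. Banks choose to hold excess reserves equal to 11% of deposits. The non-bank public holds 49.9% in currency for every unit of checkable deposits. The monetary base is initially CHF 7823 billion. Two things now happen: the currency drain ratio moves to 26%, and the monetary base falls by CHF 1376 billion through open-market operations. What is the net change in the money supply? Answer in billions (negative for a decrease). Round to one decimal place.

CHF 854.2 billion

Before: m₁ = (1 + 0.499) / (0.092 + 0.11 + 0.499) ≈ 2.138374, MB₁ = 7823, so M₁ = 2.138374 × 7823 ≈ 16728.4998 billion.
After: m₂ = (1 + 0.26) / (0.092 + 0.11 + 0.26) ≈ 2.727273, MB₂ = 7823 − 1376 = 6447, so M₂ = 2.727273 × 6447 ≈ 17582.729 billion.
ΔM = M₂ − M₁ = 17582.729 − 16728.4998 = 854.2292 billion.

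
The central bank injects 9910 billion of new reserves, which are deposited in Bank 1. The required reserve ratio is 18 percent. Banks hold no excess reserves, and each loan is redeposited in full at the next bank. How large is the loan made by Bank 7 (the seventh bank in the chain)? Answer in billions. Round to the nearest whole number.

Each bank lends a fraction (1 − rr) = 0.8200 of the deposit it receives, so Bank 7 receives 9910·0.8200^6 and lends 9910·0.8200^7 ≈ 2470.4190 billion.

2470 billion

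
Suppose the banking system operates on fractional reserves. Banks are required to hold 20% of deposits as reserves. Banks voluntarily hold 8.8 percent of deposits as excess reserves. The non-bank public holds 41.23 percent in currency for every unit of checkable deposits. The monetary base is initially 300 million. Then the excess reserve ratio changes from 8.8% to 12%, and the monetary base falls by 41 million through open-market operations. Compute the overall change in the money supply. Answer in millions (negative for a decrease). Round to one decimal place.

-105.5 million

Before: m₁ = (1 + 0.4123) / (0.2 + 0.088 + 0.4123) ≈ 2.01671, MB₁ = 300, so M₁ = 2.01671 × 300 = 605.013 million.
After: m₂ = (1 + 0.4123) / (0.2 + 0.12 + 0.4123) ≈ 1.92858, MB₂ = 300 − 41 = 259, so M₂ = 1.92858 × 259 ≈ 499.5022 million.
ΔM = M₂ − M₁ = 499.5022 − 605.013 = -105.5108 million.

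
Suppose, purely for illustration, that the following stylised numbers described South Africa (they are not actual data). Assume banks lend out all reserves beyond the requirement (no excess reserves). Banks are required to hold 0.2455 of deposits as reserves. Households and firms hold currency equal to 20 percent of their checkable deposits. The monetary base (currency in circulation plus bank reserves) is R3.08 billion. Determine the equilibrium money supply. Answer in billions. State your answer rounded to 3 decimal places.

R8.296 billion

The money multiplier is m = (1 + c) / (rr + c) = (1 + 0.2) / (0.2455 + 0.2) ≈ 2.69360.
So M = m × MB = 2.69360 × 3.08 ≈ 8.2963 billion.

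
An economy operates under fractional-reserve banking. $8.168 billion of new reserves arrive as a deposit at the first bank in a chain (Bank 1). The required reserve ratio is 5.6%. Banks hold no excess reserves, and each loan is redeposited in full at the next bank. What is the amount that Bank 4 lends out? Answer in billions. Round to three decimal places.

$6.486 billion

Each bank lends a fraction (1 − rr) = 0.9440 of the deposit it receives, so Bank 4 receives 8.168·0.9440^3 and lends 8.168·0.9440^4 ≈ 6.4864 billion.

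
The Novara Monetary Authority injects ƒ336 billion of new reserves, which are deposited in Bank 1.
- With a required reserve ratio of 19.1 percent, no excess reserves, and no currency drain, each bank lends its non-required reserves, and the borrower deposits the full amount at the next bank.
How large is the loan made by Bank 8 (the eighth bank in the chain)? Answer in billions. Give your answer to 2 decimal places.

ƒ61.65 billion

Each bank lends a fraction (1 − rr) = 0.8090 of the deposit it receives, so Bank 8 receives 336·0.8090^7 and lends 336·0.8090^8 ≈ 61.6492 billion.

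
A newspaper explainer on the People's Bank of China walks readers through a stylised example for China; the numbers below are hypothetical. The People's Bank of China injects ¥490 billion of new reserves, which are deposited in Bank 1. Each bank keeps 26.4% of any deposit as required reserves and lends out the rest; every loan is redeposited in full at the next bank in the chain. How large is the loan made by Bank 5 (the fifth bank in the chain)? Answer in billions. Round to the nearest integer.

¥106 billion

Each bank lends a fraction (1 − rr) = 0.7360 of the deposit it receives, so Bank 5 receives 490·0.7360^4 and lends 490·0.7360^5 ≈ 105.8242 billion.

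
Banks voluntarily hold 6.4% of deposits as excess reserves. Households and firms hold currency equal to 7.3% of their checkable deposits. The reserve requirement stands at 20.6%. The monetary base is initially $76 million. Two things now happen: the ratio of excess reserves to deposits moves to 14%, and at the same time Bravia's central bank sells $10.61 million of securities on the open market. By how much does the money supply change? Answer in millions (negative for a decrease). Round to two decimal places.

-70.29 million

Before: m₁ = (1 + 0.073) / (0.206 + 0.064 + 0.073) ≈ 3.12828, MB₁ = 76, so M₁ = 3.12828 × 76 ≈ 237.7493 million.
After: m₂ = (1 + 0.073) / (0.206 + 0.14 + 0.073) ≈ 2.56086, MB₂ = 76 − 10.61 = 65.39, so M₂ = 2.56086 × 65.39 ≈ 167.4546 million.
ΔM = M₂ − M₁ = 167.4546 − 237.7493 = -70.2947 million.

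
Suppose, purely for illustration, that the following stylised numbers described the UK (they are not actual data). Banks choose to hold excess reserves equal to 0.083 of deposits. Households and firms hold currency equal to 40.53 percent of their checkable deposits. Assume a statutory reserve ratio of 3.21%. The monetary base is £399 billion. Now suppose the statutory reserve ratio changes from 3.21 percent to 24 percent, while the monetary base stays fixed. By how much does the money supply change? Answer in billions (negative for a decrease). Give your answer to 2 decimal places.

Initially m₁ = (1 + 0.4053) / (0.0321 + 0.083 + 0.4053) ≈ 2.700423, so M₁ = 2.700423 × 399 ≈ 1077.4688 billion.
After the change m₂ = (1 + 0.4053) / (0.24 + 0.083 + 0.4053) ≈ 1.929562, so M₂ = 1.929562 × 399 ≈ 769.8952 billion.
ΔM = M₂ − M₁ = 769.8952 − 1077.4688 = -307.5736 billion.

-307.57 billion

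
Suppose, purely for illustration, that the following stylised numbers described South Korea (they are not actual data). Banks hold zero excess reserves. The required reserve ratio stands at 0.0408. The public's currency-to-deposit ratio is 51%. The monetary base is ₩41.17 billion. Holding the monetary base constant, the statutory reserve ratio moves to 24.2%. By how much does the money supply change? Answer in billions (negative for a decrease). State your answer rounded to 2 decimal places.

-30.20 billion

Initially m₁ = (1 + 0.51) / (0.0408 + 0.51) ≈ 2.74147, so M₁ = 2.74147 × 41.17 ≈ 112.8663 billion.
After the change m₂ = (1 + 0.51) / (0.242 + 0.51) ≈ 2.00798, so M₂ = 2.00798 × 41.17 ≈ 82.6685 billion.
ΔM = M₂ − M₁ = 82.6685 − 112.8663 = -30.1978 billion.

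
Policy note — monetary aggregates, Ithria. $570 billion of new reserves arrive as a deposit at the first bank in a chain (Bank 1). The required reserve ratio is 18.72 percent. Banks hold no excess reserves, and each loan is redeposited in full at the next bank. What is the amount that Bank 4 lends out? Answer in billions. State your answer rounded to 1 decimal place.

Each bank lends a fraction (1 − rr) = 0.8128 of the deposit it receives, so Bank 4 receives 570·0.8128^3 and lends 570·0.8128^4 ≈ 248.7767 billion.

$248.8 billion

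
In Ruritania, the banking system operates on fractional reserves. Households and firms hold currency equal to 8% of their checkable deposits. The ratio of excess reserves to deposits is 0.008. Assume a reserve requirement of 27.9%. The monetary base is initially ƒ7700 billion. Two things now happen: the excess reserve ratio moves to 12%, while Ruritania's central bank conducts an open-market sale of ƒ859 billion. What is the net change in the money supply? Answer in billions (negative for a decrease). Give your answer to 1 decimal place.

-7235.0 billion

Before: m₁ = (1 + 0.08) / (0.279 + 0.008 + 0.08) ≈ 2.942779, MB₁ = 7700, so M₁ = 2.942779 × 7700 = 22659.3983 billion.
After: m₂ = (1 + 0.08) / (0.279 + 0.12 + 0.08) ≈ 2.254697, MB₂ = 7700 − 859 = 6841, so M₂ = 2.254697 × 6841 ≈ 15424.3822 billion.
ΔM = M₂ − M₁ = 15424.3822 − 22659.3983 = -7235.0161 billion.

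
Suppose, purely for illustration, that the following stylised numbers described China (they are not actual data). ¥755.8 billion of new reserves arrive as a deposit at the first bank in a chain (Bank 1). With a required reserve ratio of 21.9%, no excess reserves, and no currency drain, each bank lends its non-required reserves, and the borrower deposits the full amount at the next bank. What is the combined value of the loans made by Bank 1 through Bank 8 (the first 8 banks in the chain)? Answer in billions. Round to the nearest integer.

¥2322 billion

Bank i lends (1 − rr)^i of the original deposit: Bank 1 lends 755.8·0.7810 = 590.2798, Bank 2 lends 755.8·0.7810² ≈ 461.0085, and so on.
Summing a geometric series: total = 755.8·[0.7810·(1 − 0.7810^8) / (1 − 0.7810)] ≈ 2322.2443 billion.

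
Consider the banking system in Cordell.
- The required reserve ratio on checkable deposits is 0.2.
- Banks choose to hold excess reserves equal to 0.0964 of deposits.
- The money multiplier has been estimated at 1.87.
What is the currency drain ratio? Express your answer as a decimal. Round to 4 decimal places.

Using m = 1.87. From m = (1 + c)/(c + rr + e), rearranging gives 1 + c = m·(c + rr + e), so c·(1 − m) = m·(rr + e) − 1.
Hence c = [m·(rr + e) − 1]/(1 − m) = [1.87 × (0.2 + 0.0964) − 1] / (1 − 1.87) ≈ 0.512336.

0.5123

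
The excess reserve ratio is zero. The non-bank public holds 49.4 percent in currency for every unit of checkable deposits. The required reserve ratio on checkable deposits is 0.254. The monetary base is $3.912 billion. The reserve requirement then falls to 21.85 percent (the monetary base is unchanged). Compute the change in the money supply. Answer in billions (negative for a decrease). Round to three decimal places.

Initially m₁ = (1 + 0.494) / (0.254 + 0.494) ≈ 1.99733, so M₁ = 1.99733 × 3.912 ≈ 7.8136 billion.
After the change m₂ = (1 + 0.494) / (0.2185 + 0.494) ≈ 2.09684, so M₂ = 2.09684 × 3.912 ≈ 8.2028 billion.
ΔM = M₂ − M₁ = 8.2028 − 7.8136 = 0.3892 billion.

$0.389 billion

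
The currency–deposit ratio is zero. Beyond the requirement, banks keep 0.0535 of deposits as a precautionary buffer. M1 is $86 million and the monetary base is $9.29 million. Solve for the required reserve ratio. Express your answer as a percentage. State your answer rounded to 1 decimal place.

Using m = M/MB = 86/9.29 ≈ 9.257266. Since m = (1 + c)/(c + rr + e), the denominator satisfies c + rr + e = (1 + c)/m = (1 + 0) / 9.257266 ≈ 0.108023.
With c = 0 and e = 0.0535, the required reserve ratio is 0.108023 − 0 − 0.0535 = 0.054523.

5.5%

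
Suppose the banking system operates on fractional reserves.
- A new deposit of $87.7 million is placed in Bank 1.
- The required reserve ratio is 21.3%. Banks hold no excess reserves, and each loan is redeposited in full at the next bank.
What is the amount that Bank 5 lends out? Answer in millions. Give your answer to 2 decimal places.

$26.48 million

Each bank lends a fraction (1 − rr) = 0.7870 of the deposit it receives, so Bank 5 receives 87.7·0.7870^4 and lends 87.7·0.7870^5 ≈ 26.4773 million.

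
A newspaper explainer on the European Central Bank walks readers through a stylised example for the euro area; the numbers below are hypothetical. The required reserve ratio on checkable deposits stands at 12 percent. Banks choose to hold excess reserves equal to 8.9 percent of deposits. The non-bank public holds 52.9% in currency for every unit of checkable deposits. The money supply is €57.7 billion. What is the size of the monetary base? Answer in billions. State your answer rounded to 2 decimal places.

€27.85 billion

The money multiplier is m = (1 + c) / (rr + e + c) = (1 + 0.529) / (0.12 + 0.089 + 0.529) ≈ 2.07182.
MB = M / m = 57.7 / 2.07182 ≈ 27.8499 billion.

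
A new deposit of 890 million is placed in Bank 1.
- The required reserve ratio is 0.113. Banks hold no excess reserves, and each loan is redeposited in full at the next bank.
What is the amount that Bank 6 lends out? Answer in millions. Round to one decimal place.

Each bank lends a fraction (1 − rr) = 0.8870 of the deposit it receives, so Bank 6 receives 890·0.8870^5 and lends 890·0.8870^6 ≈ 433.4427 million.

433.4 million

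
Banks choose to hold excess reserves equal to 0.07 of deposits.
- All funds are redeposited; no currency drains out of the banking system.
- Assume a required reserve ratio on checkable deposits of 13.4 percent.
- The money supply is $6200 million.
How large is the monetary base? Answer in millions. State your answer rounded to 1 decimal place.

The money multiplier is m = 1 / (rr + e) = 1 / (0.134 + 0.07) ≈ 4.901961.
MB = M / m = 6200 / 4.901961 ≈ 1264.7999 million.

$1264.8 million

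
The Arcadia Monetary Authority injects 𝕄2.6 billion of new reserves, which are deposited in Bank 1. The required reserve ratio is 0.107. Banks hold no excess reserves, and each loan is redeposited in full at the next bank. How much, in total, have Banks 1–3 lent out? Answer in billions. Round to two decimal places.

Bank i lends (1 − rr)^i of the original deposit: Bank 1 lends 2.6·0.8930 = 2.3218, Bank 2 lends 2.6·0.8930² ≈ 2.0734, and so on.
Summing a geometric series: total = 2.6·[0.8930·(1 − 0.8930^3) / (1 − 0.8930)] ≈ 6.2467 billion.

𝕄6.25 billion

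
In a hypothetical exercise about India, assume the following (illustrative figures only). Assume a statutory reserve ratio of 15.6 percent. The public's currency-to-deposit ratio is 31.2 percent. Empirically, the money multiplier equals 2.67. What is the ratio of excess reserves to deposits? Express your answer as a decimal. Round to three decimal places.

0.023

Using m = 2.67. Since m = (1 + c)/(c + rr + e), the denominator satisfies c + rr + e = (1 + c)/m = (1 + 0.312) / 2.67 ≈ 0.491386.
With c = 0.312 and rr = 0.156, the ratio of excess reserves to deposits is 0.491386 − 0.312 − 0.156 = 0.023386.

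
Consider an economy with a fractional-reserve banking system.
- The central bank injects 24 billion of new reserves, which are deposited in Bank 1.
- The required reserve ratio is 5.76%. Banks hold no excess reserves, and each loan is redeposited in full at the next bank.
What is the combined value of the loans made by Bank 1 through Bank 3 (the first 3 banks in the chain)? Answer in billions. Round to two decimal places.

Bank i lends (1 − rr)^i of the original deposit: Bank 1 lends 24·0.9424 = 22.6176, Bank 2 lends 24·0.9424² ≈ 21.3148, and so on.
Summing a geometric series: total = 24·[0.9424·(1 − 0.9424^3) / (1 − 0.9424)] ≈ 64.0195 billion.

64.02 billion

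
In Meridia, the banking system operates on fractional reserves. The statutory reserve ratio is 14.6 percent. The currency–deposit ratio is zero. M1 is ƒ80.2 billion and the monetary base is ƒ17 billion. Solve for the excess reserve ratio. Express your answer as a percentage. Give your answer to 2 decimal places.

6.60%

Using m = M/MB = 80.2/17 ≈ 4.717647. Since m = (1 + c)/(c + rr + e), the denominator satisfies c + rr + e = (1 + c)/m = (1 + 0) / 4.717647 ≈ 0.211970.
With c = 0 and rr = 0.146, the excess reserve ratio is 0.211970 − 0 − 0.146 = 0.06597.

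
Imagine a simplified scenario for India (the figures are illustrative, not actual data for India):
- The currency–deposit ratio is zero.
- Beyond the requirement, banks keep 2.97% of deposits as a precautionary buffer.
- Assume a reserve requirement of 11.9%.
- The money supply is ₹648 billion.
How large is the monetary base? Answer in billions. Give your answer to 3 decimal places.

₹96.358 billion

The money multiplier is m = 1 / (rr + e) = 1 / (0.119 + 0.0297) ≈ 6.7249496.
MB = M / m = 648 / 6.7249496 ≈ 96.3576 billion.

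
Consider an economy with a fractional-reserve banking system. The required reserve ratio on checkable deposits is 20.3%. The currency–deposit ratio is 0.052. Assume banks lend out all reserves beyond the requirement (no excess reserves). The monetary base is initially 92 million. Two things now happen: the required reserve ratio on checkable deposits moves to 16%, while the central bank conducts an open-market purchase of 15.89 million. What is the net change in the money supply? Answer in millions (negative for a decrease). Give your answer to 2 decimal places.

155.83 million

Before: m₁ = (1 + 0.052) / (0.203 + 0.052) ≈ 4.125490, MB₁ = 92, so M₁ = 4.125490 × 92 ≈ 379.5451 million.
After: m₂ = (1 + 0.052) / (0.16 + 0.052) ≈ 4.962264, MB₂ = 92 + 15.89 = 107.89, so M₂ = 4.962264 × 107.89 ≈ 535.3787 million.
ΔM = M₂ − M₁ = 535.3787 − 379.5451 = 155.8336 million.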